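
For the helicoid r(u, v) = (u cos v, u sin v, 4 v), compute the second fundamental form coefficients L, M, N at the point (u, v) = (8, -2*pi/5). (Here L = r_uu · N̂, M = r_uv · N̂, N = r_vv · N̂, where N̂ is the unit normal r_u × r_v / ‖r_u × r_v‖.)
L = 0;  M = -sqrt(5)/5;  N = 0

Compute the unit normal N̂(u, v) = (4*sin(v)/sqrt(u^2 + 16), -4*cos(v)/sqrt(u^2 + 16), u/sqrt(u^2 + 16)), and the second partials r_uu, r_uv, r_vv. Take dot products:
  L(u, v) = r_uu · N̂ = 0,
  M(u, v) = r_uv · N̂ = -4/sqrt(u^2 + 16),
  N(u, v) = r_vv · N̂ = 0.
Evaluating at (u, v) = (8, -2*pi/5):
  L = 0, M = -sqrt(5)/5, N = 0.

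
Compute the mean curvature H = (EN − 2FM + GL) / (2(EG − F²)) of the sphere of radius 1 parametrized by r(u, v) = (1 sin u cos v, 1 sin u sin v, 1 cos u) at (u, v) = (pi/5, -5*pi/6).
H = -1

With E = 1, F = 0, G = sin(u)^2, L = -sin(u)/Abs(sin(u)), M = 0, N = -sin(u)^3/Abs(sin(u)), assemble
  H = (EN − 2FM + GL) / (2(EG − F²)) = -sin(u)/Abs(sin(u)).
At (u, v) = (pi/5, -5*pi/6): H = -1.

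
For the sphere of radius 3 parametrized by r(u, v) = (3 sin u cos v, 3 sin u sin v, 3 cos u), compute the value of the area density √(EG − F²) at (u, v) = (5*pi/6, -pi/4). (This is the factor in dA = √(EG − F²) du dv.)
√(EG − F²)|_{(5*pi/6, -pi/4)} = 9/2

E = 9, F = 0, G = 9*sin(u)^2, so EG − F² = 81*sin(u)^2. Taking the positive square root: √(EG − F²) = 9*Abs(sin(u)). At (u, v) = (5*pi/6, -pi/4): 9/2.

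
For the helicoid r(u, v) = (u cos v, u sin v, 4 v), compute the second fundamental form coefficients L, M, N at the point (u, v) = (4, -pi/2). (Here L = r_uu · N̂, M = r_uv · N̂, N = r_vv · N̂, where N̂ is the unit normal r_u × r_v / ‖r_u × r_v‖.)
L = 0;  M = -sqrt(2)/2;  N = 0

Compute the unit normal N̂(u, v) = (4*sin(v)/sqrt(u^2 + 16), -4*cos(v)/sqrt(u^2 + 16), u/sqrt(u^2 + 16)), and the second partials r_uu, r_uv, r_vv. Take dot products:
  L(u, v) = r_uu · N̂ = 0,
  M(u, v) = r_uv · N̂ = -4/sqrt(u^2 + 16),
  N(u, v) = r_vv · N̂ = 0.
Evaluating at (u, v) = (4, -pi/2):
  L = 0, M = -sqrt(2)/2, N = 0.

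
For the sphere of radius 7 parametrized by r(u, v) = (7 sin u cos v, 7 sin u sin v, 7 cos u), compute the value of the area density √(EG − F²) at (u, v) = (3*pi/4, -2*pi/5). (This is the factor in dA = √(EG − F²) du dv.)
√(EG − F²)|_{(3*pi/4, -2*pi/5)} = 49*sqrt(2)/2

E = 49, F = 0, G = 49*sin(u)^2, so EG − F² = 2401*sin(u)^2. Taking the positive square root: √(EG − F²) = 49*Abs(sin(u)). At (u, v) = (3*pi/4, -2*pi/5): 49*sqrt(2)/2.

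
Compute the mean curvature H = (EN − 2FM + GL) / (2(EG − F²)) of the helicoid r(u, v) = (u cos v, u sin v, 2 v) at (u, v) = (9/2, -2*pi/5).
H = 0

With E = 1, F = 0, G = u^2 + 4, L = 0, M = -2/sqrt(u^2 + 4), N = 0, assemble
  H = (EN − 2FM + GL) / (2(EG − F²)) = 0.
At (u, v) = (9/2, -2*pi/5): H = 0.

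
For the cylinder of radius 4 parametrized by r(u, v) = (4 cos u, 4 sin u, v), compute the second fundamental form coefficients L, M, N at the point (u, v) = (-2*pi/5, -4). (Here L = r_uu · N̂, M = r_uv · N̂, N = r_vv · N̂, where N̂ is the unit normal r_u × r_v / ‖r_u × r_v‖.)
L = -4;  M = 0;  N = 0

Compute the unit normal N̂(u, v) = (cos(u), sin(u), 0), and the second partials r_uu, r_uv, r_vv. Take dot products:
  L(u, v) = r_uu · N̂ = -4,
  M(u, v) = r_uv · N̂ = 0,
  N(u, v) = r_vv · N̂ = 0.
Evaluating at (u, v) = (-2*pi/5, -4):
  L = -4, M = 0, N = 0.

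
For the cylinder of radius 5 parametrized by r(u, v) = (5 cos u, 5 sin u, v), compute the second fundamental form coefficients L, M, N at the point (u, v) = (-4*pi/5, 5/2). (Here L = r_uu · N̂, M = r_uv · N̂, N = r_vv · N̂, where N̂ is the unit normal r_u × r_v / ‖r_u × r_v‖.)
L = -5;  M = 0;  N = 0

Compute the unit normal N̂(u, v) = (cos(u), sin(u), 0), and the second partials r_uu, r_uv, r_vv. Take dot products:
  L(u, v) = r_uu · N̂ = -5,
  M(u, v) = r_uv · N̂ = 0,
  N(u, v) = r_vv · N̂ = 0.
Evaluating at (u, v) = (-4*pi/5, 5/2):
  L = -5, M = 0, N = 0.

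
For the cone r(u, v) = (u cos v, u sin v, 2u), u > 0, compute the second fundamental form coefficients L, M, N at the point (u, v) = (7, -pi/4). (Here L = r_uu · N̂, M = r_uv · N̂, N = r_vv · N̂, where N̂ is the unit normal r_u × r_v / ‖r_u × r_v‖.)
L = 0;  M = 0;  N = 14*sqrt(5)/5

Compute the unit normal N̂(u, v) = (-2*sqrt(5)*u*cos(v)/(5*Abs(u)), -2*sqrt(5)*u*sin(v)/(5*Abs(u)), sqrt(5)*u/(5*Abs(u))), and the second partials r_uu, r_uv, r_vv. Take dot products:
  L(u, v) = r_uu · N̂ = 0,
  M(u, v) = r_uv · N̂ = 0,
  N(u, v) = r_vv · N̂ = 2*sqrt(5)*u^2/(5*Abs(u)).
Evaluating at (u, v) = (7, -pi/4):
  L = 0, M = 0, N = 14*sqrt(5)/5.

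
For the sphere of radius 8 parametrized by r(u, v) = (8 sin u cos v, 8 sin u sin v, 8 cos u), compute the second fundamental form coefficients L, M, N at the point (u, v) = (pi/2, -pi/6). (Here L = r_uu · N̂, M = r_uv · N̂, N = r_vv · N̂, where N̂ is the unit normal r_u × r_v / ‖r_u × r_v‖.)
L = -8;  M = 0;  N = -8

Compute the unit normal N̂(u, v) = (sin(u)^2*cos(v)/Abs(sin(u)), sin(u)^2*sin(v)/Abs(sin(u)), sin(2*u)/(2*Abs(sin(u)))), and the second partials r_uu, r_uv, r_vv. Take dot products:
  L(u, v) = r_uu · N̂ = -8*sin(u)/Abs(sin(u)),
  M(u, v) = r_uv · N̂ = 0,
  N(u, v) = r_vv · N̂ = -8*sin(u)^3/Abs(sin(u)).
Evaluating at (u, v) = (pi/2, -pi/6):
  L = -8, M = 0, N = -8.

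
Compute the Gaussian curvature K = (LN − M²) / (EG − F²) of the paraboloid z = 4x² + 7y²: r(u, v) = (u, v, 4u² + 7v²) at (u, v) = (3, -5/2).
K = 28/811801

Coefficients of the first fundamental form: E = 64*u^2 + 1, F = 112*u*v, G = 196*v^2 + 1.
Coefficients of the second fundamental form: L = 8/sqrt(64*u^2 + 196*v^2 + 1), M = 0, N = 14/sqrt(64*u^2 + 196*v^2 + 1).
Assemble K = (LN − M²)/(EG − F²) = 112/(4096*u^4 + 25088*u^2*v^2 + 128*u^2 + 38416*v^4 + 392*v^2 + 1). At (u, v) = (3, -5/2): K = 28/811801.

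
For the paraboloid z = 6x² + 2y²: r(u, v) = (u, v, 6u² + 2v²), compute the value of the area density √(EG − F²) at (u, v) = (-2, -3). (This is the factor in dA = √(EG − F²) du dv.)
√(EG − F²)|_{(-2, -3)} = sqrt(721)

E = 144*u^2 + 1, F = 48*u*v, G = 16*v^2 + 1, so EG − F² = 144*u^2 + 16*v^2 + 1. Taking the positive square root: √(EG − F²) = sqrt(144*u^2 + 16*v^2 + 1). At (u, v) = (-2, -3): sqrt(721).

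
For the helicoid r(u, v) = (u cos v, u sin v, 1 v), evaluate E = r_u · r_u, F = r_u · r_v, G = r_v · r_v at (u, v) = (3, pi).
E = 1;  F = 0;  G = 10

Partials: r_u = (cos(v), sin(v), 0), r_v = (-u*sin(v), u*cos(v), 1). As functions of (u, v):
  E = r_u · r_u = 1,
  F = r_u · r_v = 0,
  G = r_v · r_v = u^2 + 1.
Evaluating at (u, v) = (3, pi): E = 1, F = 0, G = 10.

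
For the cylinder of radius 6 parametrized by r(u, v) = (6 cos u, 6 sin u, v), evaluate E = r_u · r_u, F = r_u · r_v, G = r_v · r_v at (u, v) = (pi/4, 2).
E = 36;  F = 0;  G = 1

Partials: r_u = (-6*sin(u), 6*cos(u), 0), r_v = (0, 0, 1). As functions of (u, v):
  E = r_u · r_u = 36,
  F = r_u · r_v = 0,
  G = r_v · r_v = 1.
Evaluating at (u, v) = (pi/4, 2): E = 36, F = 0, G = 1.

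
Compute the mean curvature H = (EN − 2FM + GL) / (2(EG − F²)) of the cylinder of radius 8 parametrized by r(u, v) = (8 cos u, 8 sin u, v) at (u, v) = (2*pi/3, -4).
H = -1/16

With E = 64, F = 0, G = 1, L = -8, M = 0, N = 0, assemble
  H = (EN − 2FM + GL) / (2(EG − F²)) = -1/16.
At (u, v) = (2*pi/3, -4): H = -1/16.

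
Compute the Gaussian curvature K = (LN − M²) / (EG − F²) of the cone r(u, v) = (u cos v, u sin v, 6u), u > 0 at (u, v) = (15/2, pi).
K = 0

Coefficients of the first fundamental form: E = 37, F = 0, G = u^2.
Coefficients of the second fundamental form: L = 0, M = 0, N = 6*sqrt(37)*u^2/(37*Abs(u)).
Assemble K = (LN − M²)/(EG − F²) = 0. At (u, v) = (15/2, pi): K = 0.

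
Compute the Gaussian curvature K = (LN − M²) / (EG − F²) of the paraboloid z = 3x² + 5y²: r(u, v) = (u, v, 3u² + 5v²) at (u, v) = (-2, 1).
K = 12/12005

Coefficients of the first fundamental form: E = 36*u^2 + 1, F = 60*u*v, G = 100*v^2 + 1.
Coefficients of the second fundamental form: L = 6/sqrt(36*u^2 + 100*v^2 + 1), M = 0, N = 10/sqrt(36*u^2 + 100*v^2 + 1).
Assemble K = (LN − M²)/(EG − F²) = 60/(1296*u^4 + 7200*u^2*v^2 + 72*u^2 + 10000*v^4 + 200*v^2 + 1). At (u, v) = (-2, 1): K = 12/12005.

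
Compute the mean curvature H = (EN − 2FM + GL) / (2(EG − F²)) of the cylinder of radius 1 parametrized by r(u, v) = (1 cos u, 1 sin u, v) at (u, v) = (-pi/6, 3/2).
H = -1/2

With E = 1, F = 0, G = 1, L = -1, M = 0, N = 0, assemble
  H = (EN − 2FM + GL) / (2(EG − F²)) = -1/2.
At (u, v) = (-pi/6, 3/2): H = -1/2.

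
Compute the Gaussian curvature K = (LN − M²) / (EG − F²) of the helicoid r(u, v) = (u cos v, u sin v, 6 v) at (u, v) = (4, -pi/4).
K = -9/676

Coefficients of the first fundamental form: E = 1, F = 0, G = u^2 + 36.
Coefficients of the second fundamental form: L = 0, M = -6/sqrt(u^2 + 36), N = 0.
Assemble K = (LN − M²)/(EG − F²) = -36/(u^2 + 36)^2. At (u, v) = (4, -pi/4): K = -9/676.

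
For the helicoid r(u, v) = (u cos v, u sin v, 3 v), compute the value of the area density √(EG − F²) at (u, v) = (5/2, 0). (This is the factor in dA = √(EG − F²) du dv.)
√(EG − F²)|_{(5/2, 0)} = sqrt(61)/2

E = 1, F = 0, G = u^2 + 9, so EG − F² = u^2 + 9. Taking the positive square root: √(EG − F²) = sqrt(u^2 + 9). At (u, v) = (5/2, 0): sqrt(61)/2.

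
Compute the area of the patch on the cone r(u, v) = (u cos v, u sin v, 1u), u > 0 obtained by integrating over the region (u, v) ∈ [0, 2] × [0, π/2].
Area = sqrt(2)*pi

Area = ∫∫ √(EG − F²) du dv with √(EG − F²) = sqrt(2)*Abs(u). Integrating over [0, 2] × [0, π/2] gives sqrt(2)*pi.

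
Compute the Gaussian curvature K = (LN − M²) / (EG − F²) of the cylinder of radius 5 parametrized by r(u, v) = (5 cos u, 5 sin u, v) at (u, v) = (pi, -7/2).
K = 0

Coefficients of the first fundamental form: E = 25, F = 0, G = 1.
Coefficients of the second fundamental form: L = -5, M = 0, N = 0.
Assemble K = (LN − M²)/(EG − F²) = 0. At (u, v) = (pi, -7/2): K = 0.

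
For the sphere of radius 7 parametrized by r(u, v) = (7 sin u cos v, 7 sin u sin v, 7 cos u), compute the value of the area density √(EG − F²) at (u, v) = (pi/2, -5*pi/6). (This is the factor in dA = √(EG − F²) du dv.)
√(EG − F²)|_{(pi/2, -5*pi/6)} = 49

E = 49, F = 0, G = 49*sin(u)^2, so EG − F² = 2401*sin(u)^2. Taking the positive square root: √(EG − F²) = 49*Abs(sin(u)). At (u, v) = (pi/2, -5*pi/6): 49.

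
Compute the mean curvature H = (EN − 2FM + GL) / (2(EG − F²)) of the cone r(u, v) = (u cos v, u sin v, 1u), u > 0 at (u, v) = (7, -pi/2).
H = sqrt(2)/28

With E = 2, F = 0, G = u^2, L = 0, M = 0, N = sqrt(2)*u^2/(2*Abs(u)), assemble
  H = (EN − 2FM + GL) / (2(EG − F²)) = sqrt(2)/(4*Abs(u)).
At (u, v) = (7, -pi/2): H = sqrt(2)/28.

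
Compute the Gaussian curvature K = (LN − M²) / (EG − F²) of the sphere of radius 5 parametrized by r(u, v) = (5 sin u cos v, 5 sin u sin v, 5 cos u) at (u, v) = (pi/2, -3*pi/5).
K = 1/25

Coefficients of the first fundamental form: E = 25, F = 0, G = 25*sin(u)^2.
Coefficients of the second fundamental form: L = -5*sin(u)/Abs(sin(u)), M = 0, N = -5*sin(u)^3/Abs(sin(u)).
Assemble K = (LN − M²)/(EG − F²) = 1/25. At (u, v) = (pi/2, -3*pi/5): K = 1/25.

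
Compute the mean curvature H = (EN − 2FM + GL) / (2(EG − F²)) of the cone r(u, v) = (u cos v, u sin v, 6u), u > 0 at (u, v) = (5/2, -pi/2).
H = 6*sqrt(37)/185

With E = 37, F = 0, G = u^2, L = 0, M = 0, N = 6*sqrt(37)*u^2/(37*Abs(u)), assemble
  H = (EN − 2FM + GL) / (2(EG − F²)) = 3*sqrt(37)/(37*Abs(u)).
At (u, v) = (5/2, -pi/2): H = 6*sqrt(37)/185.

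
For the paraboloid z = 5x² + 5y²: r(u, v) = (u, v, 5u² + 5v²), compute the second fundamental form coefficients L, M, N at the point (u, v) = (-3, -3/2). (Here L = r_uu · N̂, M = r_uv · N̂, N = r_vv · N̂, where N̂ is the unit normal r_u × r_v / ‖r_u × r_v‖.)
L = 5*sqrt(1126)/563;  M = 0;  N = 5*sqrt(1126)/563

Compute the unit normal N̂(u, v) = (-10*u/sqrt(100*u^2 + 100*v^2 + 1), -10*v/sqrt(100*u^2 + 100*v^2 + 1), 1/sqrt(100*u^2 + 100*v^2 + 1)), and the second partials r_uu, r_uv, r_vv. Take dot products:
  L(u, v) = r_uu · N̂ = 10/sqrt(100*u^2 + 100*v^2 + 1),
  M(u, v) = r_uv · N̂ = 0,
  N(u, v) = r_vv · N̂ = 10/sqrt(100*u^2 + 100*v^2 + 1).
Evaluating at (u, v) = (-3, -3/2):
  L = 5*sqrt(1126)/563, M = 0, N = 5*sqrt(1126)/563.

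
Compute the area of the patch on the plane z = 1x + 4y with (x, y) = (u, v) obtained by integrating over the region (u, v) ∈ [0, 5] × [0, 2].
Area = 30*sqrt(2)

Area = ∫∫ √(EG − F²) du dv with √(EG − F²) = 3*sqrt(2). Integrating over [0, 5] × [0, 2] gives 30*sqrt(2).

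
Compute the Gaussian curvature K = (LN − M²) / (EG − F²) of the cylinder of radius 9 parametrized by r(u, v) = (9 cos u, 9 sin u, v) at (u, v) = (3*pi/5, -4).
K = 0

Coefficients of the first fundamental form: E = 81, F = 0, G = 1.
Coefficients of the second fundamental form: L = -9, M = 0, N = 0.
Assemble K = (LN − M²)/(EG − F²) = 0. At (u, v) = (3*pi/5, -4): K = 0.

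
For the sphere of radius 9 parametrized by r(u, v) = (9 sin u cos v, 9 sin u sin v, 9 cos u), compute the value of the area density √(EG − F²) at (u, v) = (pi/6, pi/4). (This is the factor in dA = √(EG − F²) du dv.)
√(EG − F²)|_{(pi/6, pi/4)} = 81/2

E = 81, F = 0, G = 81*sin(u)^2, so EG − F² = 6561*sin(u)^2. Taking the positive square root: √(EG − F²) = 81*Abs(sin(u)). At (u, v) = (pi/6, pi/4): 81/2.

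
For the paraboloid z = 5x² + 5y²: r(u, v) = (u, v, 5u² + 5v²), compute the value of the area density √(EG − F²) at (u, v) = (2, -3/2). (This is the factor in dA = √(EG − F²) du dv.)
√(EG − F²)|_{(2, -3/2)} = sqrt(626)

E = 100*u^2 + 1, F = 100*u*v, G = 100*v^2 + 1, so EG − F² = 100*u^2 + 100*v^2 + 1. Taking the positive square root: √(EG − F²) = sqrt(100*u^2 + 100*v^2 + 1). At (u, v) = (2, -3/2): sqrt(626).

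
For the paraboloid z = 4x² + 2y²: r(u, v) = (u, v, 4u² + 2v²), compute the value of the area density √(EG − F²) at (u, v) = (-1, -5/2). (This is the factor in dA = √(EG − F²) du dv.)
√(EG − F²)|_{(-1, -5/2)} = sqrt(165)

E = 64*u^2 + 1, F = 32*u*v, G = 16*v^2 + 1, so EG − F² = 64*u^2 + 16*v^2 + 1. Taking the positive square root: √(EG − F²) = sqrt(64*u^2 + 16*v^2 + 1). At (u, v) = (-1, -5/2): sqrt(165).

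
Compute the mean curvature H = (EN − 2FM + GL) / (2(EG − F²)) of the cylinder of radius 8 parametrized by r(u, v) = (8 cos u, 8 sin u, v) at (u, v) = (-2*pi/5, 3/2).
H = -1/16

With E = 64, F = 0, G = 1, L = -8, M = 0, N = 0, assemble
  H = (EN − 2FM + GL) / (2(EG − F²)) = -1/16.
At (u, v) = (-2*pi/5, 3/2): H = -1/16.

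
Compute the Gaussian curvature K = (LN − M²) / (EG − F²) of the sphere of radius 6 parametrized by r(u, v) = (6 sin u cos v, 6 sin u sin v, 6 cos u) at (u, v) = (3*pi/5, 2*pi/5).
K = 1/36

Coefficients of the first fundamental form: E = 36, F = 0, G = 36*sin(u)^2.
Coefficients of the second fundamental form: L = -6*sin(u)/Abs(sin(u)), M = 0, N = -6*sin(u)^3/Abs(sin(u)).
Assemble K = (LN − M²)/(EG − F²) = 1/36. At (u, v) = (3*pi/5, 2*pi/5): K = 1/36.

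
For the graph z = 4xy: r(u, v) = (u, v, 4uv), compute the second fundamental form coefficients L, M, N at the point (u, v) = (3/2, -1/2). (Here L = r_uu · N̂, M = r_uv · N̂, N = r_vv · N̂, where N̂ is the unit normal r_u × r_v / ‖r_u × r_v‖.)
L = 0;  M = 4*sqrt(41)/41;  N = 0

Compute the unit normal N̂(u, v) = (-4*v/sqrt(16*u^2 + 16*v^2 + 1), -4*u/sqrt(16*u^2 + 16*v^2 + 1), 1/sqrt(16*u^2 + 16*v^2 + 1)), and the second partials r_uu, r_uv, r_vv. Take dot products:
  L(u, v) = r_uu · N̂ = 0,
  M(u, v) = r_uv · N̂ = 4/sqrt(16*u^2 + 16*v^2 + 1),
  N(u, v) = r_vv · N̂ = 0.
Evaluating at (u, v) = (3/2, -1/2):
  L = 0, M = 4*sqrt(41)/41, N = 0.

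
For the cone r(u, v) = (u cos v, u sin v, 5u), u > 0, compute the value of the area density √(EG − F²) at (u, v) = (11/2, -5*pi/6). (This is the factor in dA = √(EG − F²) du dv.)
√(EG − F²)|_{(11/2, -5*pi/6)} = 11*sqrt(26)/2

E = 26, F = 0, G = u^2, so EG − F² = 26*u^2. Taking the positive square root: √(EG − F²) = sqrt(26)*Abs(u). At (u, v) = (11/2, -5*pi/6): 11*sqrt(26)/2.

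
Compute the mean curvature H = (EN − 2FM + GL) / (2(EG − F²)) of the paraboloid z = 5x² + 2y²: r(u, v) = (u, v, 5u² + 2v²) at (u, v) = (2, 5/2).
H = 1307*sqrt(501)/251001

With E = 100*u^2 + 1, F = 40*u*v, G = 16*v^2 + 1, L = 10/sqrt(100*u^2 + 16*v^2 + 1), M = 0, N = 4/sqrt(100*u^2 + 16*v^2 + 1), assemble
  H = (EN − 2FM + GL) / (2(EG − F²)) = (200*u^2 + 80*v^2 + 7)/(100*u^2 + 16*v^2 + 1)^(3/2).
At (u, v) = (2, 5/2): H = 1307*sqrt(501)/251001.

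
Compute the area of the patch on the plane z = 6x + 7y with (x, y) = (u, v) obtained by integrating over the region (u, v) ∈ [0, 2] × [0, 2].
Area = 4*sqrt(86)

Area = ∫∫ √(EG − F²) du dv with √(EG − F²) = sqrt(86). Integrating over [0, 2] × [0, 2] gives 4*sqrt(86).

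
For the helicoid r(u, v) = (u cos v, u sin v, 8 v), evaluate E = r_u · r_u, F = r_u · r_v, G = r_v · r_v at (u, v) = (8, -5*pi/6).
E = 1;  F = 0;  G = 128

Partials: r_u = (cos(v), sin(v), 0), r_v = (-u*sin(v), u*cos(v), 8). As functions of (u, v):
  E = r_u · r_u = 1,
  F = r_u · r_v = 0,
  G = r_v · r_v = u^2 + 64.
Evaluating at (u, v) = (8, -5*pi/6): E = 1, F = 0, G = 128.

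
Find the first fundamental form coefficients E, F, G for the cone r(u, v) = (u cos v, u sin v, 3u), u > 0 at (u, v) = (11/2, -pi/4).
E = 10;  F = 0;  G = 121/4

Partials: r_u = (cos(v), sin(v), 3), r_v = (-u*sin(v), u*cos(v), 0). As functions of (u, v):
  E = r_u · r_u = 10,
  F = r_u · r_v = 0,
  G = r_v · r_v = u^2.
Evaluating at (u, v) = (11/2, -pi/4): E = 10, F = 0, G = 121/4.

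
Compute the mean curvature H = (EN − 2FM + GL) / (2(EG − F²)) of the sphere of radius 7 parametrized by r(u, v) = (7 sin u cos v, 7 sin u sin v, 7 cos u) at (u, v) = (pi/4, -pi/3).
H = -1/7

With E = 49, F = 0, G = 49*sin(u)^2, L = -7*sin(u)/Abs(sin(u)), M = 0, N = -7*sin(u)^3/Abs(sin(u)), assemble
  H = (EN − 2FM + GL) / (2(EG − F²)) = -sin(u)/(7*Abs(sin(u))).
At (u, v) = (pi/4, -pi/3): H = -1/7.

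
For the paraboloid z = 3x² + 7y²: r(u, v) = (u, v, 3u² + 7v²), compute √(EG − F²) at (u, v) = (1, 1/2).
√(EG − F²)|_{(1, 1/2)} = sqrt(86)

E = 36*u^2 + 1, F = 84*u*v, G = 196*v^2 + 1; EG − F² = 36*u^2 + 196*v^2 + 1; √(EG − F²) = sqrt(36*u^2 + 196*v^2 + 1). At the given point: sqrt(86).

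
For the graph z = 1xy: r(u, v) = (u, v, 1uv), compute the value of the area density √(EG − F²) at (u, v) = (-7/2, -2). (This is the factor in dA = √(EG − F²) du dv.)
√(EG − F²)|_{(-7/2, -2)} = sqrt(69)/2

E = v^2 + 1, F = u*v, G = u^2 + 1, so EG − F² = u^2 + v^2 + 1. Taking the positive square root: √(EG − F²) = sqrt(u^2 + v^2 + 1). At (u, v) = (-7/2, -2): sqrt(69)/2.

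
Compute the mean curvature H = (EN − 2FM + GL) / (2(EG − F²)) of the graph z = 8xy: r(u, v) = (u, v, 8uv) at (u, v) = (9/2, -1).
H = 2304*sqrt(1361)/1852321

With E = 64*v^2 + 1, F = 64*u*v, G = 64*u^2 + 1, L = 0, M = 8/sqrt(64*u^2 + 64*v^2 + 1), N = 0, assemble
  H = (EN − 2FM + GL) / (2(EG − F²)) = -512*u*v/(64*u^2 + 64*v^2 + 1)^(3/2).
At (u, v) = (9/2, -1): H = 2304*sqrt(1361)/1852321.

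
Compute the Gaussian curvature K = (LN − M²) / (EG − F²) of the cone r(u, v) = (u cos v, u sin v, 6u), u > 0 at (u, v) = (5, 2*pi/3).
K = 0

Coefficients of the first fundamental form: E = 37, F = 0, G = u^2.
Coefficients of the second fundamental form: L = 0, M = 0, N = 6*sqrt(37)*u^2/(37*Abs(u)).
Assemble K = (LN − M²)/(EG − F²) = 0. At (u, v) = (5, 2*pi/3): K = 0.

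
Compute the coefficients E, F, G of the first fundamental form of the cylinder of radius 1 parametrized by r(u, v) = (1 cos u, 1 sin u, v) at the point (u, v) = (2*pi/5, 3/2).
E = 1;  F = 0;  G = 1

Partials: r_u = (-sin(u), cos(u), 0), r_v = (0, 0, 1). As functions of (u, v):
  E = r_u · r_u = 1,
  F = r_u · r_v = 0,
  G = r_v · r_v = 1.
Evaluating at (u, v) = (2*pi/5, 3/2): E = 1, F = 0, G = 1.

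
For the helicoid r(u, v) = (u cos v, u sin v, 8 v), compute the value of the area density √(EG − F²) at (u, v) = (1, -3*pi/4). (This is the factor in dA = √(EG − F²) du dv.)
√(EG − F²)|_{(1, -3*pi/4)} = sqrt(65)

E = 1, F = 0, G = u^2 + 64, so EG − F² = u^2 + 64. Taking the positive square root: √(EG − F²) = sqrt(u^2 + 64). At (u, v) = (1, -3*pi/4): sqrt(65).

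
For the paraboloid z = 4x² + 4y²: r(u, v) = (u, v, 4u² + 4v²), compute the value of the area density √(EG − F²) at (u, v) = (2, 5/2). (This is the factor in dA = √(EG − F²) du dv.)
√(EG − F²)|_{(2, 5/2)} = 3*sqrt(73)

E = 64*u^2 + 1, F = 64*u*v, G = 64*v^2 + 1, so EG − F² = 64*u^2 + 64*v^2 + 1. Taking the positive square root: √(EG − F²) = sqrt(64*u^2 + 64*v^2 + 1). At (u, v) = (2, 5/2): 3*sqrt(73).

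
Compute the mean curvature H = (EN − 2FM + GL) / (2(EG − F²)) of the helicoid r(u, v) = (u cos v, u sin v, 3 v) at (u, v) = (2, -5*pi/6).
H = 0

With E = 1, F = 0, G = u^2 + 9, L = 0, M = -3/sqrt(u^2 + 9), N = 0, assemble
  H = (EN − 2FM + GL) / (2(EG − F²)) = 0.
At (u, v) = (2, -5*pi/6): H = 0.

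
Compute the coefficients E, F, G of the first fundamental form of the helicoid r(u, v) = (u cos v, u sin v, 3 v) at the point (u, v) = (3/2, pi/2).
E = 1;  F = 0;  G = 45/4

Partials: r_u = (cos(v), sin(v), 0), r_v = (-u*sin(v), u*cos(v), 3). As functions of (u, v):
  E = r_u · r_u = 1,
  F = r_u · r_v = 0,
  G = r_v · r_v = u^2 + 9.
Evaluating at (u, v) = (3/2, pi/2): E = 1, F = 0, G = 45/4.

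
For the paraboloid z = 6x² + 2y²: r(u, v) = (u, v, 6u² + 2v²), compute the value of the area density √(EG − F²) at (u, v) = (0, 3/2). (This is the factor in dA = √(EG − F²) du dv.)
√(EG − F²)|_{(0, 3/2)} = sqrt(37)

E = 144*u^2 + 1, F = 48*u*v, G = 16*v^2 + 1, so EG − F² = 144*u^2 + 16*v^2 + 1. Taking the positive square root: √(EG − F²) = sqrt(144*u^2 + 16*v^2 + 1). At (u, v) = (0, 3/2): sqrt(37).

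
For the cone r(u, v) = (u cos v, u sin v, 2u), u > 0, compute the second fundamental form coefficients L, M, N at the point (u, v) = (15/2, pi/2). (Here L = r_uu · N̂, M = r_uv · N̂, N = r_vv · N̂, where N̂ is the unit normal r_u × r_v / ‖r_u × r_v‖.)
L = 0;  M = 0;  N = 3*sqrt(5)

Compute the unit normal N̂(u, v) = (-2*sqrt(5)*u*cos(v)/(5*Abs(u)), -2*sqrt(5)*u*sin(v)/(5*Abs(u)), sqrt(5)*u/(5*Abs(u))), and the second partials r_uu, r_uv, r_vv. Take dot products:
  L(u, v) = r_uu · N̂ = 0,
  M(u, v) = r_uv · N̂ = 0,
  N(u, v) = r_vv · N̂ = 2*sqrt(5)*u^2/(5*Abs(u)).
Evaluating at (u, v) = (15/2, pi/2):
  L = 0, M = 0, N = 3*sqrt(5).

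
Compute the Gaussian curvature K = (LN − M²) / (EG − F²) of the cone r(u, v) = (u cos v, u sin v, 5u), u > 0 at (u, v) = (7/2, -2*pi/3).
K = 0

Coefficients of the first fundamental form: E = 26, F = 0, G = u^2.
Coefficients of the second fundamental form: L = 0, M = 0, N = 5*sqrt(26)*u^2/(26*Abs(u)).
Assemble K = (LN − M²)/(EG − F²) = 0. At (u, v) = (7/2, -2*pi/3): K = 0.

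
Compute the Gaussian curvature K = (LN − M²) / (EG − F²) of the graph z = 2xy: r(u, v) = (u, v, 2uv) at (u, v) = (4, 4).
K = -4/16641

Coefficients of the first fundamental form: E = 4*v^2 + 1, F = 4*u*v, G = 4*u^2 + 1.
Coefficients of the second fundamental form: L = 0, M = 2/sqrt(4*u^2 + 4*v^2 + 1), N = 0.
Assemble K = (LN − M²)/(EG − F²) = -4/(16*u^4 + 32*u^2*v^2 + 8*u^2 + 16*v^4 + 8*v^2 + 1). At (u, v) = (4, 4): K = -4/16641.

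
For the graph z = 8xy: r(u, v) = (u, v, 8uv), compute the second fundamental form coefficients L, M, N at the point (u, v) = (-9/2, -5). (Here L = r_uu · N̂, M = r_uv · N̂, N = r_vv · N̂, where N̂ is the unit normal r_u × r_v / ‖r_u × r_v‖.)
L = 0;  M = 8*sqrt(2897)/2897;  N = 0

Compute the unit normal N̂(u, v) = (-8*v/sqrt(64*u^2 + 64*v^2 + 1), -8*u/sqrt(64*u^2 + 64*v^2 + 1), 1/sqrt(64*u^2 + 64*v^2 + 1)), and the second partials r_uu, r_uv, r_vv. Take dot products:
  L(u, v) = r_uu · N̂ = 0,
  M(u, v) = r_uv · N̂ = 8/sqrt(64*u^2 + 64*v^2 + 1),
  N(u, v) = r_vv · N̂ = 0.
Evaluating at (u, v) = (-9/2, -5):
  L = 0, M = 8*sqrt(2897)/2897, N = 0.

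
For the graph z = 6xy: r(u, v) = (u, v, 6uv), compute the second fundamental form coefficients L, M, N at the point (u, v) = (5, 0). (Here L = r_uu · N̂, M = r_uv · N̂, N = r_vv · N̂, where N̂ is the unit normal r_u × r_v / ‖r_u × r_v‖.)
L = 0;  M = 6*sqrt(901)/901;  N = 0

Compute the unit normal N̂(u, v) = (-6*v/sqrt(36*u^2 + 36*v^2 + 1), -6*u/sqrt(36*u^2 + 36*v^2 + 1), 1/sqrt(36*u^2 + 36*v^2 + 1)), and the second partials r_uu, r_uv, r_vv. Take dot products:
  L(u, v) = r_uu · N̂ = 0,
  M(u, v) = r_uv · N̂ = 6/sqrt(36*u^2 + 36*v^2 + 1),
  N(u, v) = r_vv · N̂ = 0.
Evaluating at (u, v) = (5, 0):
  L = 0, M = 6*sqrt(901)/901, N = 0.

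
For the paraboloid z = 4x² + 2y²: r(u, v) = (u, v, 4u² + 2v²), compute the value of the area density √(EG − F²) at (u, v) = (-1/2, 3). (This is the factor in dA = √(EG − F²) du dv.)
√(EG − F²)|_{(-1/2, 3)} = sqrt(161)

E = 64*u^2 + 1, F = 32*u*v, G = 16*v^2 + 1, so EG − F² = 64*u^2 + 16*v^2 + 1. Taking the positive square root: √(EG − F²) = sqrt(64*u^2 + 16*v^2 + 1). At (u, v) = (-1/2, 3): sqrt(161).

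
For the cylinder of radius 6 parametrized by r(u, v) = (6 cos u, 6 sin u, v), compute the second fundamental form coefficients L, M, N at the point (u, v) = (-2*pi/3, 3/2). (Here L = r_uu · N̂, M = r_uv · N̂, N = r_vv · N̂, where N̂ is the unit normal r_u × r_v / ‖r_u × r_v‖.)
L = -6;  M = 0;  N = 0

Compute the unit normal N̂(u, v) = (cos(u), sin(u), 0), and the second partials r_uu, r_uv, r_vv. Take dot products:
  L(u, v) = r_uu · N̂ = -6,
  M(u, v) = r_uv · N̂ = 0,
  N(u, v) = r_vv · N̂ = 0.
Evaluating at (u, v) = (-2*pi/3, 3/2):
  L = -6, M = 0, N = 0.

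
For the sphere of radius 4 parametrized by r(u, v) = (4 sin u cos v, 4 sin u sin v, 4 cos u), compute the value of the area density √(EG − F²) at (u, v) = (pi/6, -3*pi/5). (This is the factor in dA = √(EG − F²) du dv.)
√(EG − F²)|_{(pi/6, -3*pi/5)} = 8

E = 16, F = 0, G = 16*sin(u)^2, so EG − F² = 256*sin(u)^2. Taking the positive square root: √(EG − F²) = 16*Abs(sin(u)). At (u, v) = (pi/6, -3*pi/5): 8.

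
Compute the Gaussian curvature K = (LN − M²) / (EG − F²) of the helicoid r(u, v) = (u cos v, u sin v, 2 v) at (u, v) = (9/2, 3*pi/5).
K = -64/9409

Coefficients of the first fundamental form: E = 1, F = 0, G = u^2 + 4.
Coefficients of the second fundamental form: L = 0, M = -2/sqrt(u^2 + 4), N = 0.
Assemble K = (LN − M²)/(EG − F²) = -4/(u^2 + 4)^2. At (u, v) = (9/2, 3*pi/5): K = -64/9409.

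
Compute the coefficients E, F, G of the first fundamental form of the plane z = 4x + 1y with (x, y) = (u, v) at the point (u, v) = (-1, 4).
E = 17;  F = 4;  G = 2

Partials: r_u = (1, 0, 4), r_v = (0, 1, 1). As functions of (u, v):
  E = r_u · r_u = 17,
  F = r_u · r_v = 4,
  G = r_v · r_v = 2.
Evaluating at (u, v) = (-1, 4): E = 17, F = 4, G = 2.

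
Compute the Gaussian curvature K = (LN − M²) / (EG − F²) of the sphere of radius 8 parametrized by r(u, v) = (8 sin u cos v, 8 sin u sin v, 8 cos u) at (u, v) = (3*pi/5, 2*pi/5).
K = 1/64

Coefficients of the first fundamental form: E = 64, F = 0, G = 64*sin(u)^2.
Coefficients of the second fundamental form: L = -8*sin(u)/Abs(sin(u)), M = 0, N = -8*sin(u)^3/Abs(sin(u)).
Assemble K = (LN − M²)/(EG − F²) = 1/64. At (u, v) = (3*pi/5, 2*pi/5): K = 1/64.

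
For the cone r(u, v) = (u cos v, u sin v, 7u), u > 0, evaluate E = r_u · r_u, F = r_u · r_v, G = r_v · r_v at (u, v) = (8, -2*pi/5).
E = 50;  F = 0;  G = 64

Partials: r_u = (cos(v), sin(v), 7), r_v = (-u*sin(v), u*cos(v), 0). As functions of (u, v):
  E = r_u · r_u = 50,
  F = r_u · r_v = 0,
  G = r_v · r_v = u^2.
Evaluating at (u, v) = (8, -2*pi/5): E = 50, F = 0, G = 64.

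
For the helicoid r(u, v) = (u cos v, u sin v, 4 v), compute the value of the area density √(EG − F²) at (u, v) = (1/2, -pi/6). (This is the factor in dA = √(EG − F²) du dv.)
√(EG − F²)|_{(1/2, -pi/6)} = sqrt(65)/2

E = 1, F = 0, G = u^2 + 16, so EG − F² = u^2 + 16. Taking the positive square root: √(EG − F²) = sqrt(u^2 + 16). At (u, v) = (1/2, -pi/6): sqrt(65)/2.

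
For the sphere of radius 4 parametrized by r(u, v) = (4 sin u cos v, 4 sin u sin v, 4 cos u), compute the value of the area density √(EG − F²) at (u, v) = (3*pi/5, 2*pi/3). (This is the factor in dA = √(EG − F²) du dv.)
√(EG − F²)|_{(3*pi/5, 2*pi/3)} = 4*sqrt(2*sqrt(5) + 10)

E = 16, F = 0, G = 16*sin(u)^2, so EG − F² = 256*sin(u)^2. Taking the positive square root: √(EG − F²) = 16*Abs(sin(u)). At (u, v) = (3*pi/5, 2*pi/3): 4*sqrt(2*sqrt(5) + 10).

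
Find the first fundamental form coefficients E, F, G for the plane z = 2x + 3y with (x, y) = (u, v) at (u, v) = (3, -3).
E = 5;  F = 6;  G = 10

Partials: r_u = (1, 0, 2), r_v = (0, 1, 3). As functions of (u, v):
  E = r_u · r_u = 5,
  F = r_u · r_v = 6,
  G = r_v · r_v = 10.
Evaluating at (u, v) = (3, -3): E = 5, F = 6, G = 10.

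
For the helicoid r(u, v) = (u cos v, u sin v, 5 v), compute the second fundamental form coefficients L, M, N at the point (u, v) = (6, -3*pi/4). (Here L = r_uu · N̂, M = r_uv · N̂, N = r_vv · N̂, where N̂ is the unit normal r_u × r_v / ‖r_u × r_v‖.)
L = 0;  M = -5*sqrt(61)/61;  N = 0

Compute the unit normal N̂(u, v) = (5*sin(v)/sqrt(u^2 + 25), -5*cos(v)/sqrt(u^2 + 25), u/sqrt(u^2 + 25)), and the second partials r_uu, r_uv, r_vv. Take dot products:
  L(u, v) = r_uu · N̂ = 0,
  M(u, v) = r_uv · N̂ = -5/sqrt(u^2 + 25),
  N(u, v) = r_vv · N̂ = 0.
Evaluating at (u, v) = (6, -3*pi/4):
  L = 0, M = -5*sqrt(61)/61, N = 0.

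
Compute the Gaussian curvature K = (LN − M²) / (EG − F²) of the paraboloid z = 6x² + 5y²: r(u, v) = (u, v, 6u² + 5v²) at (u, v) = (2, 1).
K = 120/458329

Coefficients of the first fundamental form: E = 144*u^2 + 1, F = 120*u*v, G = 100*v^2 + 1.
Coefficients of the second fundamental form: L = 12/sqrt(144*u^2 + 100*v^2 + 1), M = 0, N = 10/sqrt(144*u^2 + 100*v^2 + 1).
Assemble K = (LN − M²)/(EG − F²) = 120/(20736*u^4 + 28800*u^2*v^2 + 288*u^2 + 10000*v^4 + 200*v^2 + 1). At (u, v) = (2, 1): K = 120/458329.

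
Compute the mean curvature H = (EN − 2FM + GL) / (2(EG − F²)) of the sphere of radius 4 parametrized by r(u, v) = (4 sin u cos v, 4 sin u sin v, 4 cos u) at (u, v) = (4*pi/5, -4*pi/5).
H = -1/4

With E = 16, F = 0, G = 16*sin(u)^2, L = -4*sin(u)/Abs(sin(u)), M = 0, N = -4*sin(u)^3/Abs(sin(u)), assemble
  H = (EN − 2FM + GL) / (2(EG − F²)) = -sin(u)/(4*Abs(sin(u))).
At (u, v) = (4*pi/5, -4*pi/5): H = -1/4.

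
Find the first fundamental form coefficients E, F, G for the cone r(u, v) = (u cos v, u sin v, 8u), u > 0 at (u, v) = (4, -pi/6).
E = 65;  F = 0;  G = 16

Partials: r_u = (cos(v), sin(v), 8), r_v = (-u*sin(v), u*cos(v), 0). As functions of (u, v):
  E = r_u · r_u = 65,
  F = r_u · r_v = 0,
  G = r_v · r_v = u^2.
Evaluating at (u, v) = (4, -pi/6): E = 65, F = 0, G = 16.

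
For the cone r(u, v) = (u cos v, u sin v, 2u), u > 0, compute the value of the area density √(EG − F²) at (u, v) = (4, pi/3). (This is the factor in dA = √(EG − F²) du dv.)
√(EG − F²)|_{(4, pi/3)} = 4*sqrt(5)

E = 5, F = 0, G = u^2, so EG − F² = 5*u^2. Taking the positive square root: √(EG − F²) = sqrt(5)*Abs(u). At (u, v) = (4, pi/3): 4*sqrt(5).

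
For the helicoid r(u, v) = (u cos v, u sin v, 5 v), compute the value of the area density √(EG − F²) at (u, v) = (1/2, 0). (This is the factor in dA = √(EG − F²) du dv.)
√(EG − F²)|_{(1/2, 0)} = sqrt(101)/2

E = 1, F = 0, G = u^2 + 25, so EG − F² = u^2 + 25. Taking the positive square root: √(EG − F²) = sqrt(u^2 + 25). At (u, v) = (1/2, 0): sqrt(101)/2.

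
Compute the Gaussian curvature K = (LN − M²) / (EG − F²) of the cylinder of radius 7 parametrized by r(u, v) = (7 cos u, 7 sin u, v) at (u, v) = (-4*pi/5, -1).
K = 0

Coefficients of the first fundamental form: E = 49, F = 0, G = 1.
Coefficients of the second fundamental form: L = -7, M = 0, N = 0.
Assemble K = (LN − M²)/(EG − F²) = 0. At (u, v) = (-4*pi/5, -1): K = 0.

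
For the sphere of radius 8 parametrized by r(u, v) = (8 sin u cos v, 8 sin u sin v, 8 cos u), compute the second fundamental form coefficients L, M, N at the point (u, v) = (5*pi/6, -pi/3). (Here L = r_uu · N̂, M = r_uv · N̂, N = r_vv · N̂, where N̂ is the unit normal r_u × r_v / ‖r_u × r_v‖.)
L = -8;  M = 0;  N = -2

Compute the unit normal N̂(u, v) = (sin(u)^2*cos(v)/Abs(sin(u)), sin(u)^2*sin(v)/Abs(sin(u)), sin(2*u)/(2*Abs(sin(u)))), and the second partials r_uu, r_uv, r_vv. Take dot products:
  L(u, v) = r_uu · N̂ = -8*sin(u)/Abs(sin(u)),
  M(u, v) = r_uv · N̂ = 0,
  N(u, v) = r_vv · N̂ = -8*sin(u)^3/Abs(sin(u)).
Evaluating at (u, v) = (5*pi/6, -pi/3):
  L = -8, M = 0, N = -2.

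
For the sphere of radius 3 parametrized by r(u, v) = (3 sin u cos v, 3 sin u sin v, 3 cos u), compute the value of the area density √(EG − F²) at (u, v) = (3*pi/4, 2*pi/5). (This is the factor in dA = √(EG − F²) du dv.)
√(EG − F²)|_{(3*pi/4, 2*pi/5)} = 9*sqrt(2)/2

E = 9, F = 0, G = 9*sin(u)^2, so EG − F² = 81*sin(u)^2. Taking the positive square root: √(EG − F²) = 9*Abs(sin(u)). At (u, v) = (3*pi/4, 2*pi/5): 9*sqrt(2)/2.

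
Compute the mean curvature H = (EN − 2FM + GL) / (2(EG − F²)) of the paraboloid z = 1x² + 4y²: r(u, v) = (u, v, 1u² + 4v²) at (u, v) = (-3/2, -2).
H = 297*sqrt(266)/70756

With E = 4*u^2 + 1, F = 16*u*v, G = 64*v^2 + 1, L = 2/sqrt(4*u^2 + 64*v^2 + 1), M = 0, N = 8/sqrt(4*u^2 + 64*v^2 + 1), assemble
  H = (EN − 2FM + GL) / (2(EG − F²)) = (16*u^2 + 64*v^2 + 5)/(4*u^2 + 64*v^2 + 1)^(3/2).
At (u, v) = (-3/2, -2): H = 297*sqrt(266)/70756.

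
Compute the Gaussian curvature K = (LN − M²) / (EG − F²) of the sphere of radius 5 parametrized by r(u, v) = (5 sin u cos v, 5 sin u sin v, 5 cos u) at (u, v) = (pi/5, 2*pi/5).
K = 1/25

Coefficients of the first fundamental form: E = 25, F = 0, G = 25*sin(u)^2.
Coefficients of the second fundamental form: L = -5*sin(u)/Abs(sin(u)), M = 0, N = -5*sin(u)^3/Abs(sin(u)).
Assemble K = (LN − M²)/(EG − F²) = 1/25. At (u, v) = (pi/5, 2*pi/5): K = 1/25.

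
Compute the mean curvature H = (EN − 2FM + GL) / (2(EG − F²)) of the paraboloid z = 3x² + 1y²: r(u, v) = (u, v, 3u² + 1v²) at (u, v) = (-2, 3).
H = 256*sqrt(181)/32761

With E = 36*u^2 + 1, F = 12*u*v, G = 4*v^2 + 1, L = 6/sqrt(36*u^2 + 4*v^2 + 1), M = 0, N = 2/sqrt(36*u^2 + 4*v^2 + 1), assemble
  H = (EN − 2FM + GL) / (2(EG − F²)) = 4*(9*u^2 + 3*v^2 + 1)/(36*u^2 + 4*v^2 + 1)^(3/2).
At (u, v) = (-2, 3): H = 256*sqrt(181)/32761.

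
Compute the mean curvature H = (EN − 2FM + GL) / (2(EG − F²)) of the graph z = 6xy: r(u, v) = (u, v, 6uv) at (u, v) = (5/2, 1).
H = -135*sqrt(262)/17161

With E = 36*v^2 + 1, F = 36*u*v, G = 36*u^2 + 1, L = 0, M = 6/sqrt(36*u^2 + 36*v^2 + 1), N = 0, assemble
  H = (EN − 2FM + GL) / (2(EG − F²)) = -216*u*v/(36*u^2 + 36*v^2 + 1)^(3/2).
At (u, v) = (5/2, 1): H = -135*sqrt(262)/17161.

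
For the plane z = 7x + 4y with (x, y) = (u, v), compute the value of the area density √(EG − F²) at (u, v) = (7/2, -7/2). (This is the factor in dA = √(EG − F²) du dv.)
√(EG − F²)|_{(7/2, -7/2)} = sqrt(66)

E = 50, F = 28, G = 17, so EG − F² = 66. Taking the positive square root: √(EG − F²) = sqrt(66). At (u, v) = (7/2, -7/2): sqrt(66).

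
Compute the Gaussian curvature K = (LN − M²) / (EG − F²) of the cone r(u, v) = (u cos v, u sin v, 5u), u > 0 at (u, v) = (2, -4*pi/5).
K = 0

Coefficients of the first fundamental form: E = 26, F = 0, G = u^2.
Coefficients of the second fundamental form: L = 0, M = 0, N = 5*sqrt(26)*u^2/(26*Abs(u)).
Assemble K = (LN − M²)/(EG − F²) = 0. At (u, v) = (2, -4*pi/5): K = 0.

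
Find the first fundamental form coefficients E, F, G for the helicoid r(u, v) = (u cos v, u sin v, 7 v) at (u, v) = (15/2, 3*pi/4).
E = 1;  F = 0;  G = 421/4

Partials: r_u = (cos(v), sin(v), 0), r_v = (-u*sin(v), u*cos(v), 7). As functions of (u, v):
  E = r_u · r_u = 1,
  F = r_u · r_v = 0,
  G = r_v · r_v = u^2 + 49.
Evaluating at (u, v) = (15/2, 3*pi/4): E = 1, F = 0, G = 421/4.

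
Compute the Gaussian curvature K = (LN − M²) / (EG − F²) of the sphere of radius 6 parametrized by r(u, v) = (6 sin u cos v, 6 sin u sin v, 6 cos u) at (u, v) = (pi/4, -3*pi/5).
K = 1/36

Coefficients of the first fundamental form: E = 36, F = 0, G = 36*sin(u)^2.
Coefficients of the second fundamental form: L = -6*sin(u)/Abs(sin(u)), M = 0, N = -6*sin(u)^3/Abs(sin(u)).
Assemble K = (LN − M²)/(EG − F²) = 1/36. At (u, v) = (pi/4, -3*pi/5): K = 1/36.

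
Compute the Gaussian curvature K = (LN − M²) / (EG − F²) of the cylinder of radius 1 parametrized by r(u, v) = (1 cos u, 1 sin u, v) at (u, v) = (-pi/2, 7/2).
K = 0

Coefficients of the first fundamental form: E = 1, F = 0, G = 1.
Coefficients of the second fundamental form: L = -1, M = 0, N = 0.
Assemble K = (LN − M²)/(EG − F²) = 0. At (u, v) = (-pi/2, 7/2): K = 0.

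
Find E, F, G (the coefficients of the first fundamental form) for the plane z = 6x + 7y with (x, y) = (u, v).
E = 37;  F = 42;  G = 50

Compute partials: r_u = (1, 0, 6), r_v = (0, 1, 7). Then
  E = r_u · r_u = 37,
  F = r_u · r_v = 42,
  G = r_v · r_v = 50.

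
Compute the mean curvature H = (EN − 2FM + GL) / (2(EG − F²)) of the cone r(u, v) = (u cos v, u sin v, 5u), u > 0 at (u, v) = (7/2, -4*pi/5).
H = 5*sqrt(26)/182

With E = 26, F = 0, G = u^2, L = 0, M = 0, N = 5*sqrt(26)*u^2/(26*Abs(u)), assemble
  H = (EN − 2FM + GL) / (2(EG − F²)) = 5*sqrt(26)/(52*Abs(u)).
At (u, v) = (7/2, -4*pi/5): H = 5*sqrt(26)/182.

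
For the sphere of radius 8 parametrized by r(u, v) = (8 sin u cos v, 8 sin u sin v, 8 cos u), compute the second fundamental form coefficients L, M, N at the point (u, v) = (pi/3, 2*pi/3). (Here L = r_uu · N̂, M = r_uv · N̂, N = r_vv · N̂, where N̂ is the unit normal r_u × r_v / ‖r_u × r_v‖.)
L = -8;  M = 0;  N = -6

Compute the unit normal N̂(u, v) = (sin(u)^2*cos(v)/Abs(sin(u)), sin(u)^2*sin(v)/Abs(sin(u)), sin(2*u)/(2*Abs(sin(u)))), and the second partials r_uu, r_uv, r_vv. Take dot products:
  L(u, v) = r_uu · N̂ = -8*sin(u)/Abs(sin(u)),
  M(u, v) = r_uv · N̂ = 0,
  N(u, v) = r_vv · N̂ = -8*sin(u)^3/Abs(sin(u)).
Evaluating at (u, v) = (pi/3, 2*pi/3):
  L = -8, M = 0, N = -6.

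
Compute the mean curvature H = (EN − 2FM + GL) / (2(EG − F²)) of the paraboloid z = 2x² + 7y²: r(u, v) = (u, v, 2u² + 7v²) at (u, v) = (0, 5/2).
H = 2459*sqrt(1226)/1503076

With E = 16*u^2 + 1, F = 56*u*v, G = 196*v^2 + 1, L = 4/sqrt(16*u^2 + 196*v^2 + 1), M = 0, N = 14/sqrt(16*u^2 + 196*v^2 + 1), assemble
  H = (EN − 2FM + GL) / (2(EG − F²)) = (112*u^2 + 392*v^2 + 9)/(16*u^2 + 196*v^2 + 1)^(3/2).
At (u, v) = (0, 5/2): H = 2459*sqrt(1226)/1503076.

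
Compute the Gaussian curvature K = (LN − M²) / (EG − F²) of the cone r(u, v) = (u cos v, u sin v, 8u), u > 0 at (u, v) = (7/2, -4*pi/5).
K = 0

Coefficients of the first fundamental form: E = 65, F = 0, G = u^2.
Coefficients of the second fundamental form: L = 0, M = 0, N = 8*sqrt(65)*u^2/(65*Abs(u)).
Assemble K = (LN − M²)/(EG − F²) = 0. At (u, v) = (7/2, -4*pi/5): K = 0.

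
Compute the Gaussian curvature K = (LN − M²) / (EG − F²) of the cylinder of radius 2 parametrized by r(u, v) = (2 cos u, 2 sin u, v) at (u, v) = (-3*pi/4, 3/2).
K = 0

Coefficients of the first fundamental form: E = 4, F = 0, G = 1.
Coefficients of the second fundamental form: L = -2, M = 0, N = 0.
Assemble K = (LN − M²)/(EG − F²) = 0. At (u, v) = (-3*pi/4, 3/2): K = 0.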